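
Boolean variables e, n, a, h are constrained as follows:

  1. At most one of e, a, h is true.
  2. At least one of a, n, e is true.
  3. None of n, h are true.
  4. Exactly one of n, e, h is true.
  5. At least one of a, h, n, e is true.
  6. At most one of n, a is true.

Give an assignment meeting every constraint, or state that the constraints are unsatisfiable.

e = True; n = False; a = False; h = False

  (1) {e, a, h}: 1 true — at most one ✓
  (2) {a, n, e}: 1 true — at least one ✓
  (3) {n, h}: 0 true — none ✓
  (4) {n, e, h}: 1 true — exactly one ✓
  (5) {a, h, n, e}: 1 true — at least one ✓
  (6) {n, a}: 0 true — at most one ✓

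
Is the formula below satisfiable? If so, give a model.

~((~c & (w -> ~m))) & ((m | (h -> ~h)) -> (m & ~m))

c = True, m = False, w = False, h = True

  ~((~c & (w -> ~m))) = True
    ~c & (w -> ~m) = False
      ~c = False
      w -> ~m = True
        ~m = True
  (m | (h -> ~h)) -> (m & ~m) = True
    m | (h -> ~h) = False
      h -> ~h = False
        ~h = False
    m & ~m = False
      ~m = True
Both conjuncts True, so the formula holds.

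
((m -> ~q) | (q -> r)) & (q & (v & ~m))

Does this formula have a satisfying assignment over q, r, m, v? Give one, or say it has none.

q = True, r = True, m = False, v = True

  (m -> ~q) | (q -> r) = True
    m -> ~q = True
      ~q = False
    q -> r = True
  q & (v & ~m) = True
    v & ~m = True
      ~m = True
Both conjuncts True, so the formula holds.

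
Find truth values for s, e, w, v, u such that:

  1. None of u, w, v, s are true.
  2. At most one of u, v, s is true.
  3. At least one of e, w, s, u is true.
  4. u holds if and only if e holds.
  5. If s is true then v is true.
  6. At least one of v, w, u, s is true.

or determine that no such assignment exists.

Unsatisfiable — no assignment works.

Case s = True:
  Constraint (1) is violated (s=T) — contradiction.
Case s = False:
  (1) forces u = False.
  (1) forces w = False.
  (1) forces v = False.
  Constraint (6) is violated (v=F, w=F, u=F, s=F) — contradiction.
Both cases fail — unsatisfiable.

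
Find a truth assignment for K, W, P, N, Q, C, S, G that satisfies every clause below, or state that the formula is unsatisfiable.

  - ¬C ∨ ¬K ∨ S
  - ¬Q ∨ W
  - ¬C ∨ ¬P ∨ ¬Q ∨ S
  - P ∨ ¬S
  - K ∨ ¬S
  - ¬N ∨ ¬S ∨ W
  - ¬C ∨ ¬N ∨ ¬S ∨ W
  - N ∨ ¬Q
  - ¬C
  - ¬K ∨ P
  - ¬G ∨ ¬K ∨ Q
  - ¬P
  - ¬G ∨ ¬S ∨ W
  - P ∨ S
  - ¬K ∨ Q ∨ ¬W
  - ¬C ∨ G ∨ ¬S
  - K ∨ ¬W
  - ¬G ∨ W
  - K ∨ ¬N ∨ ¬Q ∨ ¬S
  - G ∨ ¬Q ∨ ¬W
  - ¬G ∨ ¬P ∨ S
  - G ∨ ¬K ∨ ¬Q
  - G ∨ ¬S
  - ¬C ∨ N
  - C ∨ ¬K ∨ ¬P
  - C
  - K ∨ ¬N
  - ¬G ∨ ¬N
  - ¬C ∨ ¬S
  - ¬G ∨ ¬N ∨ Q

No satisfying assignment exists.

Case C = True:
  Clause (¬C) is falsified — contradiction.
Case C = False:
  Clause (C) is falsified — contradiction.
Both cases fail, so the formula is unsatisfiable.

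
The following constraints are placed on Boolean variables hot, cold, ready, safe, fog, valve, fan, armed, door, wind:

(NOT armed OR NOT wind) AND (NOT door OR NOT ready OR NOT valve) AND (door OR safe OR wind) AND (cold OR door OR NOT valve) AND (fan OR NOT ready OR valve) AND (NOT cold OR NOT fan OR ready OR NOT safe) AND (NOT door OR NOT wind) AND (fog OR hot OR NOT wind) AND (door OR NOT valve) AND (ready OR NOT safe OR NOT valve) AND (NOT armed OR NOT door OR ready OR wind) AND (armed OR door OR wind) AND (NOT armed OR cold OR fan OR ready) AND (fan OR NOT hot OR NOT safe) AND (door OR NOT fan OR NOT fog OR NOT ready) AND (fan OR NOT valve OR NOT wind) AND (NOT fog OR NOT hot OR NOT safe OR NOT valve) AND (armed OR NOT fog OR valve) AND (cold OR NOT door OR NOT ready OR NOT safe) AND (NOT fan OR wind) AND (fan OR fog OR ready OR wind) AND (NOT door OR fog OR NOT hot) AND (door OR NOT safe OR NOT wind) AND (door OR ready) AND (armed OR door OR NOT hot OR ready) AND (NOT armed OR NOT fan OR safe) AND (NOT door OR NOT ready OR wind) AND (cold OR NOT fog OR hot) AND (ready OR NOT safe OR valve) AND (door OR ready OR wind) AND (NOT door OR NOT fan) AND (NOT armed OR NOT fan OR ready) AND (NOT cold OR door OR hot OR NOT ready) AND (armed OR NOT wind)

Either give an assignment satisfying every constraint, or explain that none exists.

Set hot = False.
Set cold = True.
Set ready = False.
  then (door OR ready) forces door = True.
  then (NOT door OR NOT fan) forces fan = False.
  then (NOT door OR NOT wind) forces wind = False.
  then (NOT armed OR NOT door OR ready OR wind) forces armed = False.
  then (fan OR fog OR ready OR wind) forces fog = True.
  then (armed OR NOT fog OR valve) forces valve = True.
  then (ready OR NOT safe OR NOT valve) forces safe = False.
All clauses satisfied.

hot=F, cold=T, ready=F, safe=F, fog=T, valve=T, fan=F, armed=F, door=T, wind=F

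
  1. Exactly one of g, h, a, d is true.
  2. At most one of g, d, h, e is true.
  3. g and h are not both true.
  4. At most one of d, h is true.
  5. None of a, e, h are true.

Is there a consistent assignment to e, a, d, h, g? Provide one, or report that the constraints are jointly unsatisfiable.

e = False; a = False; d = False; h = False; g = True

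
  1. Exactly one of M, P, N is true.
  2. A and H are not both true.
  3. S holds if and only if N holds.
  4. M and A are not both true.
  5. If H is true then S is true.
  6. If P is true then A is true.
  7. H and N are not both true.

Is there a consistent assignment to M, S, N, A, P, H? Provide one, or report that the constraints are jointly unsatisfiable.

M = False, S = True, N = True, A = False, P = False, H = False

  (1) {M, P, N}: 1 true — exactly one ✓
  (2) A=F, H=F — not both ✓
  (3) S=T, N=T — same ✓
  (4) M=F, A=F — not both ✓
  (5) H=F ⇒ S: vacuous ✓
  (6) P=F ⇒ A: vacuous ✓
  (7) H=F, N=T — not both ✓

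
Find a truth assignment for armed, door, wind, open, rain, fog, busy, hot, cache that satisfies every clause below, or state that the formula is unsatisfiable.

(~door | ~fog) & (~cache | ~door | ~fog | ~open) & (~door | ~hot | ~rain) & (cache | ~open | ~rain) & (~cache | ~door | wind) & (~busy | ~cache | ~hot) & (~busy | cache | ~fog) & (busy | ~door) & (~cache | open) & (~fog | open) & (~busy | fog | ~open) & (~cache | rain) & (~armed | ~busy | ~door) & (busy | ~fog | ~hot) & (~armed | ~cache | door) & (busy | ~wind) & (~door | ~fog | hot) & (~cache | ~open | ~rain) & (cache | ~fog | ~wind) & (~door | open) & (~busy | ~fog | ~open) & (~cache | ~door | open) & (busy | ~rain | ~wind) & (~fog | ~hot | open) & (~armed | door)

Try armed = True:
  (~armed | door) forces door = True.
  (~door | ~fog) forces fog = False.
  (busy | ~door) forces busy = True.
  clause (~armed | ~busy | ~door) is falsified — backtrack.
So armed = False.
Try door = True:
  (~door | ~fog) forces fog = False.
  (busy | ~door) forces busy = True.
  (~busy | fog | ~open) forces open = False.
  clause (~door | open) is falsified — backtrack.
So door = False.
Set wind = False.
Set open = False.
  then (~cache | open) forces cache = False.
  then (~fog | open) forces fog = False.
Set rain = True.
Set busy = False.
Set hot = False.
All clauses satisfied.

armed: False, door: False, wind: False, open: False, rain: True, fog: False, busy: False, hot: False, cache: False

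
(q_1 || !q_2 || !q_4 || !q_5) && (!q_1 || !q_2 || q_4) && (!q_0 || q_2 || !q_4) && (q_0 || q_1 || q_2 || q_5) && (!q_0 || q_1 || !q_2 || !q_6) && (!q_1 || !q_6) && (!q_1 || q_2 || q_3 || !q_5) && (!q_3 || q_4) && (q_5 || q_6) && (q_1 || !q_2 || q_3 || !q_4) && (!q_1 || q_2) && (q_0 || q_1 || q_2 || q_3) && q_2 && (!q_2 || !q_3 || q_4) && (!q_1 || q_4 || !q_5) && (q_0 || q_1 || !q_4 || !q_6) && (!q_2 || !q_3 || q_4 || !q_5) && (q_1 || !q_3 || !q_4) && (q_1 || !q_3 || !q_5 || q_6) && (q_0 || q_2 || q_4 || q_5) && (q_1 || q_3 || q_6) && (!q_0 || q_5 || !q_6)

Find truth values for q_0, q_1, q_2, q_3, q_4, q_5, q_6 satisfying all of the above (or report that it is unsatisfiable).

Unit clause (q_2) forces q_2 = True.
Set q_0 = False.
Set q_1 = False.
Try q_3 = True:
  (!q_3 || q_4) forces q_4 = True.
  clause (q_1 || !q_3 || !q_4) is falsified — backtrack.
So q_3 = False.
  then (q_1 || !q_2 || q_3 || !q_4) forces q_4 = False.
  then (q_1 || q_3 || q_6) forces q_6 = True.
Set q_5 = False.
All clauses satisfied.

q_0 = False, q_1 = False, q_2 = True, q_3 = False, q_4 = False, q_5 = False, q_6 = True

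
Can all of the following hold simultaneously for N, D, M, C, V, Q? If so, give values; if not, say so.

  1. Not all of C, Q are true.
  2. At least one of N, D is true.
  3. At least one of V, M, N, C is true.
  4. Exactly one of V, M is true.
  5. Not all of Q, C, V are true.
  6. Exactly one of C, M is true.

N = False, D = True, M = True, C = False, V = False, Q = False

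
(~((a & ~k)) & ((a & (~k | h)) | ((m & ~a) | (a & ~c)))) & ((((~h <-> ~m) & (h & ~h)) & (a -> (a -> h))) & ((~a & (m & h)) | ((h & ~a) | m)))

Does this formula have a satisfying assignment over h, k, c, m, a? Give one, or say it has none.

Unsatisfiable

Case h = True: the conjunct ~h is False.
Case h = False: the conjunct h is False.
Both cases fail — unsatisfiable.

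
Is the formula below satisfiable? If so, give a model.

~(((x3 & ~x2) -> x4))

x2 = False; x3 = True; x4 = False

  ~(((x3 & ~x2) -> x4)) = True
    (x3 & ~x2) -> x4 = False
      x3 & ~x2 = True
        ~x2 = True
The formula evaluates to True.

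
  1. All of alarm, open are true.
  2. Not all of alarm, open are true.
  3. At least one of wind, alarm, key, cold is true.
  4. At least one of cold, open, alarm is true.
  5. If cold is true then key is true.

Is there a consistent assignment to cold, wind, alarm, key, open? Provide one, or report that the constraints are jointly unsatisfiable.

UNSATISFIABLE

Case alarm = True:
  (1) forces open = True.
  Constraint (2) is violated (alarm=T, open=T) — contradiction.
Case alarm = False:
  Constraint (1) is violated (alarm=F) — contradiction.
Both cases fail — unsatisfiable.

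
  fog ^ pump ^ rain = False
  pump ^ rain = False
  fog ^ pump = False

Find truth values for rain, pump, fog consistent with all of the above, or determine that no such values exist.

rain=F, pump=F, fog=F

fog ^ pump ^ rain = F ^ F ^ F = False ✓
pump ^ rain = F ^ F = False ✓
fog ^ pump = F ^ F = False ✓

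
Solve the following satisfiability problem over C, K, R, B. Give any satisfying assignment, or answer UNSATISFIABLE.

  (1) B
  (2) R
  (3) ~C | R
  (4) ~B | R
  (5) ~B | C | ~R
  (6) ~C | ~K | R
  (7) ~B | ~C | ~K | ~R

Unit clause (B) forces B = True.
Unit clause (R) forces R = True.
In (~B | C | ~R) only C is left, so C = True.
In (~B | ~C | ~K | ~R) only ~K is left, so K = False.
Check each clause:
  (B): B holds.
  (R): R holds.
  (~C | R): R holds.
  (~B | R): R holds.
  (~B | C | ~R): C holds.
  (~C | ~K | R): ~K holds.
  (~B | ~C | ~K | ~R): ~K holds.
All clauses satisfied.

C=T, K=F, R=T, B=T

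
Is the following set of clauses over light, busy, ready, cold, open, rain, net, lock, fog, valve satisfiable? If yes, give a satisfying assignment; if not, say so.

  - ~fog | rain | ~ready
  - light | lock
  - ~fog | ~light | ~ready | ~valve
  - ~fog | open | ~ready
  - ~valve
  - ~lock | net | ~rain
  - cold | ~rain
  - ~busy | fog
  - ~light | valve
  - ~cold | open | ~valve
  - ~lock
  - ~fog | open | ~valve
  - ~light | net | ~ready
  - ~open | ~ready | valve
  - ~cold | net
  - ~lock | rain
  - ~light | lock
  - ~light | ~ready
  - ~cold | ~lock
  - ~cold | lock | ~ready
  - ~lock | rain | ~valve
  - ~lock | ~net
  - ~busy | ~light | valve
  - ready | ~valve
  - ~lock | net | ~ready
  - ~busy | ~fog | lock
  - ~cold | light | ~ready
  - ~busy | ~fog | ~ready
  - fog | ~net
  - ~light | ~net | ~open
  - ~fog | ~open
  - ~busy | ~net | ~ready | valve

The formula is unsatisfiable.

Case lock = True:
  Clause (~lock) is falsified — contradiction.
Case lock = False:
  (light | lock) forces light = True.
  Clause (~light | lock) is falsified — contradiction.
Both cases fail, so the formula is unsatisfiable.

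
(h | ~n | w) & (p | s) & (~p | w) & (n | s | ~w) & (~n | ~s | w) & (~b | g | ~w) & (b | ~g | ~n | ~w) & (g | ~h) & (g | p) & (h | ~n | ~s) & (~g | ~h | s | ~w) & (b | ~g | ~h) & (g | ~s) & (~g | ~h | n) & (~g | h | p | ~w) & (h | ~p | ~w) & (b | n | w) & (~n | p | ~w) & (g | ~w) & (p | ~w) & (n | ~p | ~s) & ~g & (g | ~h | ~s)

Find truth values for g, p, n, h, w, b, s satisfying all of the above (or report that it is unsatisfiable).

Case g = True:
  Clause (~g) is falsified — contradiction.
Case g = False:
  (g | ~h) forces h = False.
  (g | p) forces p = True.
  (~p | w) forces w = True.
  Clause (h | ~p | ~w) is falsified — contradiction.
Both cases fail, so the formula is unsatisfiable.

No satisfying assignment exists.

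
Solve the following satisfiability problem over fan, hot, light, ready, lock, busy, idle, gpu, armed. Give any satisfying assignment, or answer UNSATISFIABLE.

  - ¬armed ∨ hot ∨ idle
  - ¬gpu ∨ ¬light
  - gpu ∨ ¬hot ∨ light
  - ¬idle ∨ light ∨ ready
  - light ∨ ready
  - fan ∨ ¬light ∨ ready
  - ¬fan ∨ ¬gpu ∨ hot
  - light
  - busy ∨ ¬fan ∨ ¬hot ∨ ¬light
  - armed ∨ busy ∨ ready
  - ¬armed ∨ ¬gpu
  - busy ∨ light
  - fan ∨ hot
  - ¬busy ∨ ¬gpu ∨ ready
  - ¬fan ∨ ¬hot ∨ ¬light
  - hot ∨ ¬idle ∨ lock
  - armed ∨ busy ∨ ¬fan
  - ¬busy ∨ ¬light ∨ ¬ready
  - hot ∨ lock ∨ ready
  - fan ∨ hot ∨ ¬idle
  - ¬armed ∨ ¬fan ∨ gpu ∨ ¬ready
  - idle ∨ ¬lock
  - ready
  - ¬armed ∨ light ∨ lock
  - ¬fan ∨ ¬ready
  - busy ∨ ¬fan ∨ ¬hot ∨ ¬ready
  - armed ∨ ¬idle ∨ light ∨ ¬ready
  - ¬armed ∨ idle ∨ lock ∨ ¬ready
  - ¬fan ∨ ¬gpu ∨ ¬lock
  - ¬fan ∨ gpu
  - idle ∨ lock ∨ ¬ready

Unit clause (light) forces light = True.
Unit clause (ready) forces ready = True.
In (¬fan ∨ ¬ready) only ¬fan is left, so fan = False.
In (¬gpu ∨ ¬light) only ¬gpu is left, so gpu = False.
In (fan ∨ hot) only hot is left, so hot = True.
In (¬busy ∨ ¬light ∨ ¬ready) only ¬busy is left, so busy = False.
Set lock = False.
  then (idle ∨ lock ∨ ¬ready) forces idle = True.
Set armed = False.
All clauses satisfied.

fan: False; hot: True; light: True; ready: True; lock: False; busy: False; idle: True; gpu: False; armed: False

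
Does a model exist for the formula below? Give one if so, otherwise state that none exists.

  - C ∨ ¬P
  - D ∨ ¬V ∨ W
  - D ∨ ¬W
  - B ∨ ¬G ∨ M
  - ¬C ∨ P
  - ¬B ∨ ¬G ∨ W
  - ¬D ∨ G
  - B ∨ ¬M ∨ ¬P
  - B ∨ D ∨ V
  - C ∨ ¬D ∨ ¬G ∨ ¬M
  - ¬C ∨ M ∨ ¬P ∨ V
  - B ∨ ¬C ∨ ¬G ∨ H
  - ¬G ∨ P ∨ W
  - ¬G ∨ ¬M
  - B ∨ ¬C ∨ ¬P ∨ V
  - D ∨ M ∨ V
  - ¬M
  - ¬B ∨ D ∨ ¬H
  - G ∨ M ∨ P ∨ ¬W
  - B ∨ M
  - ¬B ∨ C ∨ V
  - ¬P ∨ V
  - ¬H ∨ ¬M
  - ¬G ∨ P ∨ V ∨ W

Unit clause (¬M) forces M = False.
In (B ∨ M) only B is left, so B = True.
Set P = True.
  then (C ∨ ¬P) forces C = True.
  then (¬C ∨ M ∨ ¬P ∨ V) forces V = True.
Try D = False:
  (D ∨ ¬V ∨ W) forces W = True.
  clause (D ∨ ¬W) is falsified — backtrack.
So D = True.
  then (¬D ∨ G) forces G = True.
  then (¬B ∨ ¬G ∨ W) forces W = True.
Set H = True.
All clauses satisfied.

P = True; D = True; W = True; B = True; M = False; G = True; C = True; V = True; H = True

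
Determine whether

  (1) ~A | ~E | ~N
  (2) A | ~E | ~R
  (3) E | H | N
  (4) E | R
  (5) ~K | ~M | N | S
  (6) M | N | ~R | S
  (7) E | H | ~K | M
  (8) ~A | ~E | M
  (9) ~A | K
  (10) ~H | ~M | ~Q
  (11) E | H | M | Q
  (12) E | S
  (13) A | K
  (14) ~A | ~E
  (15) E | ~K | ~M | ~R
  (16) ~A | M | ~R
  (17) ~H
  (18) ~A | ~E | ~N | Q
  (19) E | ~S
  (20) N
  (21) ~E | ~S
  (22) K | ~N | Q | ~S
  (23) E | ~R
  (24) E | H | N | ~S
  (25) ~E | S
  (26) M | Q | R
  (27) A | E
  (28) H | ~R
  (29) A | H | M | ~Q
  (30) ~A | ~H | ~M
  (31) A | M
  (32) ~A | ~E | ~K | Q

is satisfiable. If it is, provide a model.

Unsatisfiable

Case S = True:
  (~H) forces H = False.
  (E | ~S) forces E = True.
  Clause (~E | ~S) is falsified — contradiction.
Case S = False:
  (E | S) forces E = True.
  Clause (~E | S) is falsified — contradiction.
Both cases fail, so the formula is unsatisfiable.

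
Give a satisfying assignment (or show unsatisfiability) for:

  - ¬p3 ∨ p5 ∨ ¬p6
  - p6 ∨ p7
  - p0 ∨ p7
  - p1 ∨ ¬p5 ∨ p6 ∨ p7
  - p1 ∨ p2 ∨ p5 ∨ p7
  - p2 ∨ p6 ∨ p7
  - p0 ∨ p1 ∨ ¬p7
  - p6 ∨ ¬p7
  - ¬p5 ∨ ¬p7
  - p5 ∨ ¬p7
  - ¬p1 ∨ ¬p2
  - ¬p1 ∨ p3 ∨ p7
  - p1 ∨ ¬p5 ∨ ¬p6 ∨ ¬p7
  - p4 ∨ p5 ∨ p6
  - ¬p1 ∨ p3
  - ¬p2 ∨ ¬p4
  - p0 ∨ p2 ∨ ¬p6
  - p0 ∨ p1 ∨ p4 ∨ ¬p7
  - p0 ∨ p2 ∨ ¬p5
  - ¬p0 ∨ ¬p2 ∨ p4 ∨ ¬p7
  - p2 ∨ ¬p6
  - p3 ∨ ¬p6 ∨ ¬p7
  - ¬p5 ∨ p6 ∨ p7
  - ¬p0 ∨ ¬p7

Try p0 = False:
  (p0 ∨ p7) forces p7 = True.
  (p0 ∨ p1 ∨ ¬p7) forces p1 = True.
  (p6 ∨ ¬p7) forces p6 = True.
  (¬p5 ∨ ¬p7) forces p5 = False.
  clause (p5 ∨ ¬p7) is falsified — backtrack.
So p0 = True.
  then (¬p0 ∨ ¬p7) forces p7 = False.
  then (p6 ∨ p7) forces p6 = True.
  then (p2 ∨ ¬p6) forces p2 = True.
  then (¬p1 ∨ ¬p2) forces p1 = False.
  then (¬p2 ∨ ¬p4) forces p4 = False.
Set p3 = False.
Set p5 = False.
All clauses satisfied.

p0 = True, p1 = False, p2 = True, p3 = False, p4 = False, p5 = False, p6 = True, p7 = False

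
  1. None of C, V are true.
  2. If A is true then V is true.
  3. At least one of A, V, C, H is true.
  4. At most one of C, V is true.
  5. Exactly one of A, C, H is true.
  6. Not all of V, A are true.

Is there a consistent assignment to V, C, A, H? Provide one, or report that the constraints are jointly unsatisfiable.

V: False, C: False, A: False, H: True

  (1) {C, V}: 0 true — none ✓
  (2) A=F ⇒ V: vacuous ✓
  (3) {A, V, C, H}: 1 true — at least one ✓
  (4) {C, V}: 0 true — at most one ✓
  (5) {A, C, H}: 1 true — exactly one ✓
  (6) {V, A}: 0/2 true — not all ✓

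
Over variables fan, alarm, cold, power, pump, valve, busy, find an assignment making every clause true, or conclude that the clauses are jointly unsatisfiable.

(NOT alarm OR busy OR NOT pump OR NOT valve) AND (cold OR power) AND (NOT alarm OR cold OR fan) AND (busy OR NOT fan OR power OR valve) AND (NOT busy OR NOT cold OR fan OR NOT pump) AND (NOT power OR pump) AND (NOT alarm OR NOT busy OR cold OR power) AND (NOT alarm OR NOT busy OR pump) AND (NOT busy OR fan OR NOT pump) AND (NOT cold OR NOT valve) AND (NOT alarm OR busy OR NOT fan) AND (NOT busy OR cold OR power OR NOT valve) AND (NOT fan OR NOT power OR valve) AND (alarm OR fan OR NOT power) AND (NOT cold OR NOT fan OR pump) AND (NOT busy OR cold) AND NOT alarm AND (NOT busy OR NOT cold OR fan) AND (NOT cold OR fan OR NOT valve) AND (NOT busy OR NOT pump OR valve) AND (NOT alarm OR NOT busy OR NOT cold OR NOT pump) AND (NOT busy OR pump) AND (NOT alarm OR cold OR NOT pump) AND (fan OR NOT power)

Unit clause (NOT alarm) forces alarm = False.
Set fan = False.
  then (alarm OR fan OR NOT power) forces power = False.
  then (cold OR power) forces cold = True.
  then (NOT cold OR NOT valve) forces valve = False.
  then (NOT busy OR NOT cold OR fan) forces busy = False.
Set pump = True.
All clauses satisfied.

fan: False, alarm: False, cold: True, power: False, pump: True, valve: False, busy: False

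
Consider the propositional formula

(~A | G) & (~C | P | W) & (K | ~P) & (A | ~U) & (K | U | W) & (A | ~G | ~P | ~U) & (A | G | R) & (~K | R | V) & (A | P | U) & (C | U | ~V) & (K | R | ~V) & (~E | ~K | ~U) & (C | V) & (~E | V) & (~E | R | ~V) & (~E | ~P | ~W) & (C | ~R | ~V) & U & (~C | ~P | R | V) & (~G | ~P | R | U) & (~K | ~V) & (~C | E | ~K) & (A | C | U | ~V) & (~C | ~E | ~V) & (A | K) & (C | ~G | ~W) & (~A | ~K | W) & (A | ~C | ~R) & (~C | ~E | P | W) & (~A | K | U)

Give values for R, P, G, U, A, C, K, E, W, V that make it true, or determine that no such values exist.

Unit clause (U) forces U = True.
In (A | ~U) only A is left, so A = True.
In (~A | G) only G is left, so G = True.
Set R = False.
Try P = True:
  (K | ~P) forces K = True.
  (~K | R | V) forces V = True.
  clause (~K | ~V) is falsified — backtrack.
So P = False.
Try C = False:
  (C | V) forces V = True.
  (K | R | ~V) forces K = True.
  clause (~K | ~V) is falsified — backtrack.
So C = True.
  then (~C | P | W) forces W = True.
Set K = False.
  then (K | R | ~V) forces V = False.
  then (~E | V) forces E = False.
All clauses satisfied.

R = False, P = False, G = True, U = True, A = True, C = True, K = False, E = False, W = True, V = False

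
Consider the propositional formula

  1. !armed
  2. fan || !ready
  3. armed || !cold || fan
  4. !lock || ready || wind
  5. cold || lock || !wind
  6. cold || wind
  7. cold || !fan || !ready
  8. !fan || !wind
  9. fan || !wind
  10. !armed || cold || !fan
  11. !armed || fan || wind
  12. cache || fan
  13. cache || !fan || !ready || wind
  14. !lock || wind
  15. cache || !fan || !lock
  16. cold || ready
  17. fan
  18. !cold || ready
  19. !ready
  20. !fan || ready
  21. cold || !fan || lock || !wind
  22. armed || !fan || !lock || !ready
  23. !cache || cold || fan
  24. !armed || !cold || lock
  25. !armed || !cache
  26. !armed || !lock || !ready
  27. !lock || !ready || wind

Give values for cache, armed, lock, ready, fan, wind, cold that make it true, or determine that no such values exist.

No satisfying assignment exists.

Case ready = True:
  Clause (!ready) is falsified — contradiction.
Case ready = False:
  (!armed) forces armed = False.
  (cold || ready) forces cold = True.
  Clause (!cold || ready) is falsified — contradiction.
Both cases fail, so the formula is unsatisfiable.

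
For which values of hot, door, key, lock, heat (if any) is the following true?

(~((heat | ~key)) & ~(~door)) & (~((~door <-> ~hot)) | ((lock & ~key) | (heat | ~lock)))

hot = False, door = True, key = True, lock = False, heat = False

  ~((heat | ~key)) & ~(~door) = True
    ~((heat | ~key)) = True
      heat | ~key = False
        ~key = False
    ~(~door) = True
      ~door = False
  ~((~door <-> ~hot)) | ((lock & ~key) | (heat | ~lock)) = True
    ~((~door <-> ~hot)) = True
      ~door <-> ~hot = False
        ~door = False
        ~hot = True
    (lock & ~key) | (heat | ~lock) = True
      lock & ~key = False
        ~key = False
      heat | ~lock = True
        ~lock = True
Both conjuncts True, so the formula holds.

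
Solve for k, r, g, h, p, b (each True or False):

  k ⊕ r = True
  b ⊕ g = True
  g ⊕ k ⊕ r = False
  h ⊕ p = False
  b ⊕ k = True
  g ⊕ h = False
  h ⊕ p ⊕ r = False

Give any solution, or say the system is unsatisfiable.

k=T, r=F, g=T, h=T, p=T, b=F

k ⊕ r = T ⊕ F = True ✓
b ⊕ g = F ⊕ T = True ✓
g ⊕ k ⊕ r = T ⊕ T ⊕ F = False ✓
h ⊕ p = T ⊕ T = False ✓
b ⊕ k = F ⊕ T = True ✓
g ⊕ h = T ⊕ T = False ✓
h ⊕ p ⊕ r = T ⊕ T ⊕ F = False ✓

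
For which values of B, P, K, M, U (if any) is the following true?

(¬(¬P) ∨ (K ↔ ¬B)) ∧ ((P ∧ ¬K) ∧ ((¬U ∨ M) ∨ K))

B=T, P=T, K=F, M=T, U=T

  ¬(¬P) ∨ (K ↔ ¬B) = True
    ¬(¬P) = True
      ¬P = False
    K ↔ ¬B = True
      ¬B = False
  (P ∧ ¬K) ∧ ((¬U ∨ M) ∨ K) = True
    P ∧ ¬K = True
      ¬K = True
    (¬U ∨ M) ∨ K = True
      ¬U ∨ M = True
        ¬U = False
Both conjuncts True, so the formula holds.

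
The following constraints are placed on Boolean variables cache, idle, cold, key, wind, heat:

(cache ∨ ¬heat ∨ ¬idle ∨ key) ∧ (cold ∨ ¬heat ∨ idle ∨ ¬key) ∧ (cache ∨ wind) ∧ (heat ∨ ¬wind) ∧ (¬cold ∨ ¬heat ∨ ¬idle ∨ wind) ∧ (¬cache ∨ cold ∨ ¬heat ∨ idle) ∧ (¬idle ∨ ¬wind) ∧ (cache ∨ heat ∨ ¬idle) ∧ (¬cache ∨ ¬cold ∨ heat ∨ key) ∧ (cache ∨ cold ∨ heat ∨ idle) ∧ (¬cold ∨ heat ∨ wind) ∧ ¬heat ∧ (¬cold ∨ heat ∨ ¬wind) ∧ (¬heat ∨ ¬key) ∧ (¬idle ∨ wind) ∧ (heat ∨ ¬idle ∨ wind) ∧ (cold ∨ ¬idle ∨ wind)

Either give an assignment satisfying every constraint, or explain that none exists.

cache = True, idle = False, cold = False, key = False, wind = False, heat = False

Unit clause (¬heat) forces heat = False.
In (heat ∨ ¬wind) only ¬wind is left, so wind = False.
In (¬cold ∨ heat ∨ wind) only ¬cold is left, so cold = False.
In (¬idle ∨ wind) only ¬idle is left, so idle = False.
In (cache ∨ wind) only cache is left, so cache = True.
Set key = False.
All clauses satisfied.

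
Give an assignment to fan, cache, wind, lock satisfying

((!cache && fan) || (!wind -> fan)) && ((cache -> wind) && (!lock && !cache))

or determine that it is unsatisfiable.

fan = False, cache = False, wind = True, lock = False

  (!cache && fan) || (!wind -> fan) = True
    !cache && fan = False
      !cache = True
    !wind -> fan = True
      !wind = False
  (cache -> wind) && (!lock && !cache) = True
    cache -> wind = True
    !lock && !cache = True
      !lock = True
      !cache = True
Both conjuncts True, so the formula holds.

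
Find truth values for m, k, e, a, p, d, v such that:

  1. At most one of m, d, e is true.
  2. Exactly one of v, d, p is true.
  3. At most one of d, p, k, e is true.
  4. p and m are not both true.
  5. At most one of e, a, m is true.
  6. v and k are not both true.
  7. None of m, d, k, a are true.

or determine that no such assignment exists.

m=F, k=F, e=T, a=F, p=F, d=F, v=T

  (1) {m, d, e}: 1 true — at most one ✓
  (2) {v, d, p}: 1 true — exactly one ✓
  (3) {d, p, k, e}: 1 true — at most one ✓
  (4) p=F, m=F — not both ✓
  (5) {e, a, m}: 1 true — at most one ✓
  (6) v=T, k=F — not both ✓
  (7) {m, d, k, a}: 0 true — none ✓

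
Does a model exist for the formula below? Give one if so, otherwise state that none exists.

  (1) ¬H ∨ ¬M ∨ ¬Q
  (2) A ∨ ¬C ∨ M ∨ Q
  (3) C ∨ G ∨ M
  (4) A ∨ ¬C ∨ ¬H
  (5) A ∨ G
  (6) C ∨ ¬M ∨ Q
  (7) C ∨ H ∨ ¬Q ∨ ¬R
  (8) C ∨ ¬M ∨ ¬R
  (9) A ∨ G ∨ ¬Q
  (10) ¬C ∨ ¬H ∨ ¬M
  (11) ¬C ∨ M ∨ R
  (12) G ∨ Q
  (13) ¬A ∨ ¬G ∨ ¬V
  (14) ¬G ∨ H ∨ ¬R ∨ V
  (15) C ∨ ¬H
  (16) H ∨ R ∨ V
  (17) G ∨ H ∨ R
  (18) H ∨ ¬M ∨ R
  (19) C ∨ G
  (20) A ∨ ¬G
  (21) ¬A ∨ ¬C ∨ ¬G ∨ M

C=T, M=F, Q=T, G=F, R=T, A=T, H=F, V=T

Set C = True.
Set M = False.
  then (¬C ∨ M ∨ R) forces R = True.
Try Q = False:
  (A ∨ ¬C ∨ M ∨ Q) forces A = True.
  (G ∨ Q) forces G = True.
  clause (¬A ∨ ¬C ∨ ¬G ∨ M) is falsified — backtrack.
So Q = True.
Set G = False.
  then (A ∨ G) forces A = True.
Set H = False.
Set V = True.
All clauses satisfied.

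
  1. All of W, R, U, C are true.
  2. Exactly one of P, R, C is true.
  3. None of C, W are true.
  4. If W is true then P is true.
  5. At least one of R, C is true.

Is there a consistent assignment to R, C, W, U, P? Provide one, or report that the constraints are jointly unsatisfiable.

Case C = True:
  Constraint (3) is violated (C=T) — contradiction.
Case C = False:
  Constraint (1) is violated (C=F) — contradiction.
Both cases fail — unsatisfiable.

Unsatisfiable — no assignment works.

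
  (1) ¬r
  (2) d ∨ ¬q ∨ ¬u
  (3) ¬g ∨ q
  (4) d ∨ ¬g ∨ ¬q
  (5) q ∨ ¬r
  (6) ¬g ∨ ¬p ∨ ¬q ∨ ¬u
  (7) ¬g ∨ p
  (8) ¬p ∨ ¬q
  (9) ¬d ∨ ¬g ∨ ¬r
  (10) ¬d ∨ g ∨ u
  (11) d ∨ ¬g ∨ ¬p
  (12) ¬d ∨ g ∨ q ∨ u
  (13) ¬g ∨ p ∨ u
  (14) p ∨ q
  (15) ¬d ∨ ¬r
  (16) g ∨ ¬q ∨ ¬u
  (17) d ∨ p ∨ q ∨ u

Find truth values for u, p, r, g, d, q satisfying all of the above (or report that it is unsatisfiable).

Unit clause (¬r) forces r = False.
Set u = True.
Set p = True.
  then (¬p ∨ ¬q) forces q = False.
  then (¬g ∨ q) forces g = False.
Set d = True.
All clauses satisfied.

u=T, p=T, r=F, g=F, d=T, q=F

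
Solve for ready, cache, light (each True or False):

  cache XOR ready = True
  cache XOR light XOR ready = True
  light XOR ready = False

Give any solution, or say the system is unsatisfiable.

ready = False; cache = True; light = False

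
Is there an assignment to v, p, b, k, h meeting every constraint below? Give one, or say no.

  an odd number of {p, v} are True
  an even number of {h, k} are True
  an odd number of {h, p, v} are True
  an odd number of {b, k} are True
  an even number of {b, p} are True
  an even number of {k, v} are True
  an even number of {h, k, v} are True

v: False, p: True, b: True, k: False, h: False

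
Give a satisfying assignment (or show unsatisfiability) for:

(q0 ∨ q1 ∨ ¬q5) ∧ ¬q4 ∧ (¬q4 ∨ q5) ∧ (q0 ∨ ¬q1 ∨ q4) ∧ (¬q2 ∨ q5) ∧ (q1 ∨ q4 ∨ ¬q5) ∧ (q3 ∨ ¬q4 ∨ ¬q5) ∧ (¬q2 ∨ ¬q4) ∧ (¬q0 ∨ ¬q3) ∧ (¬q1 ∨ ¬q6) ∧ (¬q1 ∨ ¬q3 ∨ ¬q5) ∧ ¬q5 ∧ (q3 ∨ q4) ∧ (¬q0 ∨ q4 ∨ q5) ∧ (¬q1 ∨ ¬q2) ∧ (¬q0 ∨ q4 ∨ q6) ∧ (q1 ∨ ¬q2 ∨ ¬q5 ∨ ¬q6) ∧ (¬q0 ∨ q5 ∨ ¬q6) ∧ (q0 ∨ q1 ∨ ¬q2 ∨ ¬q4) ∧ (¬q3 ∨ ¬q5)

Unit clause (¬q4) forces q4 = False.
Unit clause (¬q5) forces q5 = False.
In (q3 ∨ q4) only q3 is left, so q3 = True.
In (¬q0 ∨ q4 ∨ q5) only ¬q0 is left, so q0 = False.
In (q0 ∨ ¬q1 ∨ q4) only ¬q1 is left, so q1 = False.
In (¬q2 ∨ q5) only ¬q2 is left, so q2 = False.
Set q6 = True.
All clauses satisfied.

q0 = False, q1 = False, q2 = False, q3 = True, q4 = False, q5 = False, q6 = True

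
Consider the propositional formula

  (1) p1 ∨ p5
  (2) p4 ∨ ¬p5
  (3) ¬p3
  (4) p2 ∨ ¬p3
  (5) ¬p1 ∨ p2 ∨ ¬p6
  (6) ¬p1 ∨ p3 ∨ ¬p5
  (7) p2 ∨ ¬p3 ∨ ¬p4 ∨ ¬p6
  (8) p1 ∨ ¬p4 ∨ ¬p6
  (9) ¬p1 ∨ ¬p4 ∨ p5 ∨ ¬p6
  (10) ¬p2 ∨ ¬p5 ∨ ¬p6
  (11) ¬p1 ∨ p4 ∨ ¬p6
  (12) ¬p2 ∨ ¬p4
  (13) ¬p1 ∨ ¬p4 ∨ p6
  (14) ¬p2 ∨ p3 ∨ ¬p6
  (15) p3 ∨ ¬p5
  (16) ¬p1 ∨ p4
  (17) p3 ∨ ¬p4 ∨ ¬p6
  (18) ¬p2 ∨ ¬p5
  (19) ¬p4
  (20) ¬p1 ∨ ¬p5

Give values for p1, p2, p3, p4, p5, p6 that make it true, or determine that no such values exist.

Case p4 = True:
  Clause (¬p4) is falsified — contradiction.
Case p4 = False:
  (p4 ∨ ¬p5) forces p5 = False.
  (p1 ∨ p5) forces p1 = True.
  Clause (¬p1 ∨ p4) is falsified — contradiction.
Both cases fail, so the formula is unsatisfiable.

No satisfying assignment exists.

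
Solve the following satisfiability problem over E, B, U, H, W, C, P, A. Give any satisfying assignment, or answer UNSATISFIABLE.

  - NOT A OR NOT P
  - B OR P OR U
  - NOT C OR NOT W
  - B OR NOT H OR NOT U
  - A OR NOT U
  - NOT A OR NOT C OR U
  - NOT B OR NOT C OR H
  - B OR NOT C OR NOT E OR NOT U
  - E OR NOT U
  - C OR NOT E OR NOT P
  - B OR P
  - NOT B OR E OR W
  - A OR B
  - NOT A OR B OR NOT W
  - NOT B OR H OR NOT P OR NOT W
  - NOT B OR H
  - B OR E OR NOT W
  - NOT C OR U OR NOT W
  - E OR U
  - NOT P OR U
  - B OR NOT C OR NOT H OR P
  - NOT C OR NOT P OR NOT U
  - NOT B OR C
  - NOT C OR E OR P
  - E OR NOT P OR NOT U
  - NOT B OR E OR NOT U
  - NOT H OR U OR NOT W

Try E = False:
  (E OR NOT U) forces U = False.
  clause (E OR U) is falsified — backtrack.
So E = True.
Try B = False:
  (B OR P) forces P = True.
  (NOT A OR NOT P) forces A = False.
  clause (A OR B) is falsified — backtrack.
So B = True.
  then (NOT B OR H) forces H = True.
  then (NOT B OR C) forces C = True.
  then (NOT C OR NOT W) forces W = False.
Set U = False.
  then (NOT A OR NOT C OR U) forces A = False.
  then (NOT P OR U) forces P = False.
All clauses satisfied.

E = True, B = True, U = False, H = True, W = False, C = True, P = False, A = False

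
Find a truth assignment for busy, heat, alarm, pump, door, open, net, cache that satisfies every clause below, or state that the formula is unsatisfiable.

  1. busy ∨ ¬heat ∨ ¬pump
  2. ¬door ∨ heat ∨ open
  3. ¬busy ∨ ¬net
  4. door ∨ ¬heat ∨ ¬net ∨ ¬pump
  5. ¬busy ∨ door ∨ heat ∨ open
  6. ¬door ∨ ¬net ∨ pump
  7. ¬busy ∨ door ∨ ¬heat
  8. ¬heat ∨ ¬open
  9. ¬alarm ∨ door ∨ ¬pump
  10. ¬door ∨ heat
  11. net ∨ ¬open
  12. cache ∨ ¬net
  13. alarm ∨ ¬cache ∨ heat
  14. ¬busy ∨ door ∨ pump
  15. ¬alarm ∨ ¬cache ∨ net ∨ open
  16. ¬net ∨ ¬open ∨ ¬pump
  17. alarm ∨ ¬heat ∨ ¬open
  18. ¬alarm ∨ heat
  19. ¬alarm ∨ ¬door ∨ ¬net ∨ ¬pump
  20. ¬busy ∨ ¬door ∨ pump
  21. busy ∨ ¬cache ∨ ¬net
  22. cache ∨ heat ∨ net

Set busy = True.
  then (¬busy ∨ ¬net) forces net = False.
  then (net ∨ ¬open) forces open = False.
Try heat = False:
  (¬door ∨ heat ∨ open) forces door = False.
  clause (¬busy ∨ door ∨ heat ∨ open) is falsified — backtrack.
So heat = True.
  then (¬busy ∨ door ∨ ¬heat) forces door = True.
  then (¬busy ∨ ¬door ∨ pump) forces pump = True.
Set alarm = False.
Set cache = False.
All clauses satisfied.

busy: True; heat: True; alarm: False; pump: True; door: True; open: False; net: False; cache: False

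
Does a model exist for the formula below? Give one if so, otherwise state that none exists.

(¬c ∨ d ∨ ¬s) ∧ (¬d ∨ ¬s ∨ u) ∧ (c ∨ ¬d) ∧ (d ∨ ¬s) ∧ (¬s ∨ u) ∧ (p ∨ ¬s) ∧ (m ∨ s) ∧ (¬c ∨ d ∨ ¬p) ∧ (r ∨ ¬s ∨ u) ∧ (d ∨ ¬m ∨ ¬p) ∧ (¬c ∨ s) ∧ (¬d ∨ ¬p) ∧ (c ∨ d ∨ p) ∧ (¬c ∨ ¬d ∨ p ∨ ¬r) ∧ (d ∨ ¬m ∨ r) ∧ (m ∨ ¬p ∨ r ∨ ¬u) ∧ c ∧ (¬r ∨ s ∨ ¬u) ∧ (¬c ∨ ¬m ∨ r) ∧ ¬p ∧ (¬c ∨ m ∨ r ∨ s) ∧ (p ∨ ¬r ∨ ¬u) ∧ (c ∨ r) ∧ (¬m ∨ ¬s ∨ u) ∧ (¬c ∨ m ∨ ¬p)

The formula is unsatisfiable.

Case p = True:
  Clause (¬p) is falsified — contradiction.
Case p = False:
  (p ∨ ¬s) forces s = False.
  (m ∨ s) forces m = True.
  (¬c ∨ s) forces c = False.
  Clause (c) is falsified — contradiction.
Both cases fail, so the formula is unsatisfiable.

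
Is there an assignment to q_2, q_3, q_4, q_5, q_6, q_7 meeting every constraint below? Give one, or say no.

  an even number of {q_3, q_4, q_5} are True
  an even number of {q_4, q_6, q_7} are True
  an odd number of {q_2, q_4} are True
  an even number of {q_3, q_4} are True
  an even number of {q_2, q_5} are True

q_2 = False, q_3 = True, q_4 = True, q_5 = False, q_6 = False, q_7 = True

{q_3, q_4, q_5}: 2 true → even ✓
{q_4, q_6, q_7}: 2 true → even ✓
{q_2, q_4}: 1 true → odd ✓
{q_3, q_4}: 2 true → even ✓
{q_2, q_5}: 0 true → even ✓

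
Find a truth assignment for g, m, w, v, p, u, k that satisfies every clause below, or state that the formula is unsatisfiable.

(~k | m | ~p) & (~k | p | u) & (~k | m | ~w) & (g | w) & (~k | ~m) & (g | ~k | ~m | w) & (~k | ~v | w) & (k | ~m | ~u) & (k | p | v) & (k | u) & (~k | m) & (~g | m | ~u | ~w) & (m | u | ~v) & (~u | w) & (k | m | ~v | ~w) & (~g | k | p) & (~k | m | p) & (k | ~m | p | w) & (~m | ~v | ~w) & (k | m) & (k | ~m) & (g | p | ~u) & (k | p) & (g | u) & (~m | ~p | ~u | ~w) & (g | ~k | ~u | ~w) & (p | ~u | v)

The formula is unsatisfiable.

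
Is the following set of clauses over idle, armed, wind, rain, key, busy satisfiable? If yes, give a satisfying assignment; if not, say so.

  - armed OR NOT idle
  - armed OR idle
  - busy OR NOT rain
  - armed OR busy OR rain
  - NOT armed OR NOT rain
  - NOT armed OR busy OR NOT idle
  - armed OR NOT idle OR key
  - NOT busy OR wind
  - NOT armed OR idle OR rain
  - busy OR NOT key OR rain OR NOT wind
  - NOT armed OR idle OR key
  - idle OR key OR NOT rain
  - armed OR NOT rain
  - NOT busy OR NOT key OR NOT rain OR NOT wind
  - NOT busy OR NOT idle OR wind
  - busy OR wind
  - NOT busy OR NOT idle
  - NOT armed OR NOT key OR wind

No satisfying assignment exists.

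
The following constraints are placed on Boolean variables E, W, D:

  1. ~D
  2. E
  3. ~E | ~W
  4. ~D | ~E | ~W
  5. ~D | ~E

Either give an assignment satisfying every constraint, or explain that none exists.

Unit clause (~D) forces D = False.
Unit clause (E) forces E = True.
In (~E | ~W) only ~W is left, so W = False.
Check each clause:
  (~D): ~D holds.
  (E): E holds.
  (~E | ~W): ~W holds.
  (~D | ~E | ~W): ~D holds.
  (~D | ~E): ~D holds.
All clauses satisfied.

E=T, W=F, D=F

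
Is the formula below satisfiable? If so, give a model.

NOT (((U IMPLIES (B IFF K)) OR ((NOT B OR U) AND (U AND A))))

U = True; K = False; B = True; A = False

  NOT (((U IMPLIES (B IFF K)) OR ((NOT B OR U) AND (U AND A)))) = True
    (U IMPLIES (B IFF K)) OR ((NOT B OR U) AND (U AND A)) = False
      U IMPLIES (B IFF K) = False
        B IFF K = False
      (NOT B OR U) AND (U AND A) = False
        NOT B OR U = True
          NOT B = False
        U AND A = False
The formula evaluates to True.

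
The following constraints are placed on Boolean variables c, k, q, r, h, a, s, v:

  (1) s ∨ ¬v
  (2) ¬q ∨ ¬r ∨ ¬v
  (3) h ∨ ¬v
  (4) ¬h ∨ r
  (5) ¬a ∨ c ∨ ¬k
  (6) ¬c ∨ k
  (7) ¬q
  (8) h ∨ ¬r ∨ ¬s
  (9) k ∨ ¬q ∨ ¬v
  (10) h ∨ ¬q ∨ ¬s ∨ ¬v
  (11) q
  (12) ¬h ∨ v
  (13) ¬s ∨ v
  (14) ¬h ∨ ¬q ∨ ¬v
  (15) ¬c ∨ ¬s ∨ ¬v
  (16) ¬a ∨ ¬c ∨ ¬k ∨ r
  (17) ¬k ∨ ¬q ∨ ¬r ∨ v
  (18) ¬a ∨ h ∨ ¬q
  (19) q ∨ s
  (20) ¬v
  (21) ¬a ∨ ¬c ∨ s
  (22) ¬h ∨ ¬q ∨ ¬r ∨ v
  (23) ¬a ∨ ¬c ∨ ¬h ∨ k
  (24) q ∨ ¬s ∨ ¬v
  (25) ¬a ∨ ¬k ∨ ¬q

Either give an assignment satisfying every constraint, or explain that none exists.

Unsatisfiable — no assignment works.

Case q = True:
  Clause (¬q) is falsified — contradiction.
Case q = False:
  Clause (q) is falsified — contradiction.
Both cases fail, so the formula is unsatisfiable.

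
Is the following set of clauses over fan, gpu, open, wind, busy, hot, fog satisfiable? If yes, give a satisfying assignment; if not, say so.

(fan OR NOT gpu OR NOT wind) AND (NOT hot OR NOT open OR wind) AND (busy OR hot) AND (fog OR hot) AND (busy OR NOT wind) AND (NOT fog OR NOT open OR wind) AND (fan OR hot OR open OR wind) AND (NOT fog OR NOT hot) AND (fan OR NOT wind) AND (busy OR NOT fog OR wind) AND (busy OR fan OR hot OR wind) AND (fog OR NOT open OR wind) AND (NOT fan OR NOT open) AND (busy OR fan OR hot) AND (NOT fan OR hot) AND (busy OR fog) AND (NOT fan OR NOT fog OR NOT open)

Set fan = True.
  then (NOT fan OR NOT open) forces open = False.
  then (NOT fan OR hot) forces hot = True.
  then (NOT fog OR NOT hot) forces fog = False.
  then (busy OR fog) forces busy = True.
Set gpu = False.
Set wind = True.
All clauses satisfied.

fan = True; gpu = False; open = False; wind = True; busy = True; hot = True; fog = False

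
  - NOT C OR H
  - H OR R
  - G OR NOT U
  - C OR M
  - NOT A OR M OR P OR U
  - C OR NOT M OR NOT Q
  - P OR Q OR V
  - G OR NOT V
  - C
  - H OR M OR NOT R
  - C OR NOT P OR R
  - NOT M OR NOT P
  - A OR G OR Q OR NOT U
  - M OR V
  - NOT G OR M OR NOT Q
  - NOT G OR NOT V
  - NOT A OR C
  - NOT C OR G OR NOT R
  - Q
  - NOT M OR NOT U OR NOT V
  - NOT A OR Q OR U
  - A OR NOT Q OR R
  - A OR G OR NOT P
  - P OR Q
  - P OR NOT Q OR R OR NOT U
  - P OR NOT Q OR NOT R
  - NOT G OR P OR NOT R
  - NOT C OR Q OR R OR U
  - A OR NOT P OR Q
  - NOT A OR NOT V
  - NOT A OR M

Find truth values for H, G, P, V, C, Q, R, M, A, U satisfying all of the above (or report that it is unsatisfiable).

H: True, G: False, P: False, V: False, C: True, Q: True, R: False, M: True, A: True, U: False

Unit clause (C) forces C = True.
Unit clause (Q) forces Q = True.
In (NOT C OR H) only H is left, so H = True.
Set G = False.
  then (G OR NOT U) forces U = False.
  then (G OR NOT V) forces V = False.
  then (M OR V) forces M = True.
  then (NOT C OR G OR NOT R) forces R = False.
  then (A OR NOT Q OR R) forces A = True.
  then (NOT M OR NOT P) forces P = False.
All clauses satisfied.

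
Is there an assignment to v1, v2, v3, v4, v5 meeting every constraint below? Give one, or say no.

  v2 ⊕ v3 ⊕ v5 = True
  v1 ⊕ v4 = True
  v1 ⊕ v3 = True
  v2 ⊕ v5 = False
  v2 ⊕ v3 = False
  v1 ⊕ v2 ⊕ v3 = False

v1 = False; v2 = True; v3 = True; v4 = True; v5 = True

v2 ⊕ v3 ⊕ v5 = T ⊕ T ⊕ T = True ✓
v1 ⊕ v4 = F ⊕ T = True ✓
v1 ⊕ v3 = F ⊕ T = True ✓
v2 ⊕ v5 = T ⊕ T = False ✓
v2 ⊕ v3 = T ⊕ T = False ✓
v1 ⊕ v2 ⊕ v3 = F ⊕ T ⊕ T = False ✓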